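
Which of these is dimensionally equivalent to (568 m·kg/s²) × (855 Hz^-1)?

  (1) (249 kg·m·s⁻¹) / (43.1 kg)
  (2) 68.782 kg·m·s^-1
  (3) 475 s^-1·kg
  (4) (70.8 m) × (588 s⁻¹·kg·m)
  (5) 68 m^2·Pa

(2)

Reference: [kg·m·s⁻²] · [s] = kg·m·s⁻¹.
Each option:
  (1) [kg·m·s⁻¹] / [kg] = m·s⁻¹
  (2) kg·m·s⁻¹  ← same
  (3) kg·s⁻¹
  (4) [m] · [kg·m·s⁻¹] = kg·m²·s⁻¹
  (5) Pa·m² = N·m⁻²·m² = kg·m·s⁻²
Only (2) matches kg·m·s⁻¹.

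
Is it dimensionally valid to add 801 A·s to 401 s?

In SI base units:
  801 A·s:  A·s = s·A
  401 s:  s
s·A ≠ s, so they cannot be added.

No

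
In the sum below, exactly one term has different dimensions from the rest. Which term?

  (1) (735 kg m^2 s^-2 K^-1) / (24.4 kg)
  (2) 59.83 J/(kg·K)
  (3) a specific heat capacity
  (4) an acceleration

(4)

In SI base units:
  (1) [kg·m²·s⁻²·K⁻¹] / [kg] = m²·s⁻²·K⁻¹
  (2) J·kg⁻¹·K⁻¹ = N·m·kg⁻¹·K⁻¹ = m²·s⁻²·K⁻¹
  (3) [specific heat capacity] = m²·s⁻²·K⁻¹
  (4) [acceleration] = m·s⁻²
All reduce to m²·s⁻²·K⁻¹ except (4), which is m·s⁻².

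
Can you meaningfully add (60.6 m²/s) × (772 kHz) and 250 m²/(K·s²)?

Dimensions:
  (60.6 m²/s) × (772 kHz):  [m²·s⁻¹] · [s⁻¹] = m²·s⁻²
  250 m²/(K·s²):  m²·s⁻²·K⁻¹
m²·s⁻² ≠ m²·s⁻²·K⁻¹, so they cannot be added.

No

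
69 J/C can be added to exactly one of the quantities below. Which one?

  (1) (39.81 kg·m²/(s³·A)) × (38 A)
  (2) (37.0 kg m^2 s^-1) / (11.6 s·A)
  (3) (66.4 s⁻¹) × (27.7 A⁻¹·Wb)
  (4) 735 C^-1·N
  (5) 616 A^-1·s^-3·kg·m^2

(5)

Reference: J·C⁻¹ = N·m·(s·A)⁻¹ = kg·m²·s⁻³·A⁻¹.
Each option:
  (1) [kg·m²·s⁻³·A⁻¹] · [A] = kg·m²·s⁻³
  (2) [kg·m²·s⁻¹] / [s·A] = kg·m²·s⁻²·A⁻¹
  (3) [s⁻¹] · [kg·m²·s⁻²·A⁻²] = kg·m²·s⁻³·A⁻²
  (4) N·C⁻¹ = kg·m·s⁻²·(s·A)⁻¹ = kg·m·s⁻³·A⁻¹
  (5) kg·m²·s⁻³·A⁻¹  ← same
Only (5) matches kg·m²·s⁻³·A⁻¹.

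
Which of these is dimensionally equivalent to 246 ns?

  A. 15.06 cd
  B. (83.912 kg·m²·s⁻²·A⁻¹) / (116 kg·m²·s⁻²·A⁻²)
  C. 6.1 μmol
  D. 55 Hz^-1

D.

Reference: s.
Each option:
  A. cd
  B. [kg·m²·s⁻²·A⁻¹] / [kg·m²·s⁻²·A⁻²] = A
  C. mol
  D. Hz⁻¹ = (s⁻¹)⁻¹ = s  ← same
Only D. matches s.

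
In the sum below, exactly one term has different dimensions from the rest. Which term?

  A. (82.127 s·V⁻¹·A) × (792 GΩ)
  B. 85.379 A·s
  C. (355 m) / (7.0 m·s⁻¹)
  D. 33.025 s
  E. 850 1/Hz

B.

In SI base units:
  A. [kg⁻¹·m⁻²·s⁴·A²] · [kg·m²·s⁻³·A⁻²] = s
  B. A·s = s·A
  C. [m] / [m·s⁻¹] = s
  D. s
  E. Hz⁻¹ = (s⁻¹)⁻¹ = s
All reduce to s except B., which is s·A.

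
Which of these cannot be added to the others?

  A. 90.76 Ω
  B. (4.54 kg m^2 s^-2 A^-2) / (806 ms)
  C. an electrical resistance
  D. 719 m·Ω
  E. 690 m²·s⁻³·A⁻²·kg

Expand each in SI base units:
  A. Ω = V·A⁻¹ = kg·m²·s⁻³·A⁻²
  B. [kg·m²·s⁻²·A⁻²] / [s] = kg·m²·s⁻³·A⁻²
  C. [electrical resistance] = kg·m²·s⁻³·A⁻²
  D. Ω·m = V·A⁻¹·m = kg·m³·s⁻³·A⁻²
  E. kg·m²·s⁻³·A⁻²
All reduce to kg·m²·s⁻³·A⁻² except D., which is kg·m³·s⁻³·A⁻².

D.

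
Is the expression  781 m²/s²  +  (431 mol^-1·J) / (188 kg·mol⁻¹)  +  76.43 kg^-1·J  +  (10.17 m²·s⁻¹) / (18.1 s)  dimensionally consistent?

Yes

In SI base units:
  781 m²/s²:  m²·s⁻²
  (431 mol^-1·J) / (188 kg·mol⁻¹):  [kg·m²·s⁻²·mol⁻¹] / [kg·mol⁻¹] = m²·s⁻²
  76.43 kg^-1·J:  J·kg⁻¹ = N·m·kg⁻¹ = m²·s⁻²
  (10.17 m²·s⁻¹) / (18.1 s):  [m²·s⁻¹] / [s] = m²·s⁻²
Every term reduces to m²·s⁻².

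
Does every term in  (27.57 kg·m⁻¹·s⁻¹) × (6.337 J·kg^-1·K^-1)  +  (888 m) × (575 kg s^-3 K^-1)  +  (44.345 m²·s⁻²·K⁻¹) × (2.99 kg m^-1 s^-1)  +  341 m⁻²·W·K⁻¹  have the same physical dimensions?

Expand each in SI base units:
  (27.57 kg·m⁻¹·s⁻¹) × (6.337 J·kg^-1·K^-1):  [kg·m⁻¹·s⁻¹] · [m²·s⁻²·K⁻¹] = kg·m·s⁻³·K⁻¹
  (888 m) × (575 kg s^-3 K^-1):  [m] · [kg·s⁻³·K⁻¹] = kg·m·s⁻³·K⁻¹
  (44.345 m²·s⁻²·K⁻¹) × (2.99 kg m^-1 s^-1):  [m²·s⁻²·K⁻¹] · [kg·m⁻¹·s⁻¹] = kg·m·s⁻³·K⁻¹
  341 m⁻²·W·K⁻¹:  W·m⁻²·K⁻¹ = J·s⁻¹·m⁻²·K⁻¹ = kg·s⁻³·K⁻¹
The terms do not share a single dimension (kg·m·s⁻³·K⁻¹ vs kg·s⁻³·K⁻¹).

No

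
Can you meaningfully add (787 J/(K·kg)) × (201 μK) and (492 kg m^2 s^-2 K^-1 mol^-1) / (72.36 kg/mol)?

Reduce each to base SI dimensions:
  (787 J/(K·kg)) × (201 μK):  [m²·s⁻²·K⁻¹] · [K] = m²·s⁻²
  (492 kg m^2 s^-2 K^-1 mol^-1) / (72.36 kg/mol):  [kg·m²·s⁻²·K⁻¹·mol⁻¹] / [kg·mol⁻¹] = m²·s⁻²·K⁻¹
m²·s⁻² ≠ m²·s⁻²·K⁻¹, so they cannot be added.

No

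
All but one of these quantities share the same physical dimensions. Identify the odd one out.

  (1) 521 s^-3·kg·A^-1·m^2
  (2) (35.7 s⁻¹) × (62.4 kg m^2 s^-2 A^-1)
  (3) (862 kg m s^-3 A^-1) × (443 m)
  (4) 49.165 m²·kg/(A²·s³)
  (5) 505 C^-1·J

(4)

Dimensions:
  (1) kg·m²·s⁻³·A⁻¹
  (2) [s⁻¹] · [kg·m²·s⁻²·A⁻¹] = kg·m²·s⁻³·A⁻¹
  (3) [kg·m·s⁻³·A⁻¹] · [m] = kg·m²·s⁻³·A⁻¹
  (4) kg·m²·s⁻³·A⁻²
  (5) J·C⁻¹ = N·m·(s·A)⁻¹ = kg·m²·s⁻³·A⁻¹
All reduce to kg·m²·s⁻³·A⁻¹ except (4), which is kg·m²·s⁻³·A⁻².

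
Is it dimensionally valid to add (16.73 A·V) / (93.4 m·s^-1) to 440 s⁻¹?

Work out the base dimensions of each:
  (16.73 A·V) / (93.4 m·s^-1):  [kg·m²·s⁻³] / [m·s⁻¹] = kg·m·s⁻²
  440 s⁻¹:  s⁻¹
kg·m·s⁻² ≠ s⁻¹, so they cannot be added.

No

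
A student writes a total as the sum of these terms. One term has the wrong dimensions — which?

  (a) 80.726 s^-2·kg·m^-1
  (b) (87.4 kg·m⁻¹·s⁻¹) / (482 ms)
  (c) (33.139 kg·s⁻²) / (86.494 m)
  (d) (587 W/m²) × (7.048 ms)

Dimensions:
  (a) kg·m⁻¹·s⁻²
  (b) [kg·m⁻¹·s⁻¹] / [s] = kg·m⁻¹·s⁻²
  (c) [kg·s⁻²] / [m] = kg·m⁻¹·s⁻²
  (d) [kg·s⁻³] · [s] = kg·s⁻²
All reduce to kg·m⁻¹·s⁻² except (d), which is kg·s⁻².

(d)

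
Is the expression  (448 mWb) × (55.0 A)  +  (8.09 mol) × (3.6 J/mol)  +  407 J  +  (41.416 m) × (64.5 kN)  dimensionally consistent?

Yes

Dimensions:
  (448 mWb) × (55.0 A):  [kg·m²·s⁻²·A⁻¹] · [A] = kg·m²·s⁻²
  (8.09 mol) × (3.6 J/mol):  [mol] · [kg·m²·s⁻²·mol⁻¹] = kg·m²·s⁻²
  407 J:  J = N·m = kg·m²·s⁻²
  (41.416 m) × (64.5 kN):  [m] · [kg·m·s⁻²] = kg·m²·s⁻²
Every term reduces to kg·m²·s⁻².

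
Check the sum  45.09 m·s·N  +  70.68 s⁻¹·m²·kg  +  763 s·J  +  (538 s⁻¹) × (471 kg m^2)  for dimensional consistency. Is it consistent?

Dimensions:
  45.09 m·s·N:  N·m·s = kg·m·s⁻²·m·s = kg·m²·s⁻¹
  70.68 s⁻¹·m²·kg:  kg·m²·s⁻¹
  763 s·J:  J·s = N·m·s = kg·m²·s⁻¹
  (538 s⁻¹) × (471 kg m^2):  [s⁻¹] · [kg·m²] = kg·m²·s⁻¹
Every term reduces to kg·m²·s⁻¹.

Yes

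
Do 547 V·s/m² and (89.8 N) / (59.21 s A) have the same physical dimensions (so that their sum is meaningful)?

In SI base units:
  547 V·s/m²:  V·s·m⁻² = J·C⁻¹·s·m⁻² = kg·s⁻²·A⁻¹
  (89.8 N) / (59.21 s A):  [kg·m·s⁻²] / [s·A] = kg·m·s⁻³·A⁻¹
kg·s⁻²·A⁻¹ ≠ kg·m·s⁻³·A⁻¹, so they cannot be added.

No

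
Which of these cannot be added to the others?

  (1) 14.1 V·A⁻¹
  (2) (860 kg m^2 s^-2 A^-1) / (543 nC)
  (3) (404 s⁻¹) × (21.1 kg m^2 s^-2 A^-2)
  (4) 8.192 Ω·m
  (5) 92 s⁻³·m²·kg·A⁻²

Reduce each to base SI dimensions:
  (1) V·A⁻¹ = J·C⁻¹·A⁻¹ = kg·m²·s⁻³·A⁻²
  (2) [kg·m²·s⁻²·A⁻¹] / [s·A] = kg·m²·s⁻³·A⁻²
  (3) [s⁻¹] · [kg·m²·s⁻²·A⁻²] = kg·m²·s⁻³·A⁻²
  (4) Ω·m = V·A⁻¹·m = kg·m³·s⁻³·A⁻²
  (5) kg·m²·s⁻³·A⁻²
All reduce to kg·m²·s⁻³·A⁻² except (4), which is kg·m³·s⁻³·A⁻².

(4)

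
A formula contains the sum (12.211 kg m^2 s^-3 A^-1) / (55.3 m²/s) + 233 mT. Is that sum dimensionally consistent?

Yes

Expand each in SI base units:
  (12.211 kg m^2 s^-3 A^-1) / (55.3 m²/s):  [kg·m²·s⁻³·A⁻¹] / [m²·s⁻¹] = kg·s⁻²·A⁻¹
  233 mT:  T = Wb·m⁻² = kg·s⁻²·A⁻¹
Both are kg·s⁻²·A⁻¹, so they have the same dimensions and can be added.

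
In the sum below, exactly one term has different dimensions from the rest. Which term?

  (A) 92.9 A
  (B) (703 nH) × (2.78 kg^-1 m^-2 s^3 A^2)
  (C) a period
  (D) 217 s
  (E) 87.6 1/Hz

(A)

Expand each in SI base units:
  (A) A
  (B) [kg·m²·s⁻²·A⁻²] · [kg⁻¹·m⁻²·s³·A²] = s
  (C) [period] = s
  (D) s
  (E) Hz⁻¹ = (s⁻¹)⁻¹ = s
All reduce to s except (A), which is A.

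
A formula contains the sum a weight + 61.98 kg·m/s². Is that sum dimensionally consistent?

Yes

Work out the base dimensions of each:
  a weight:  [weight] = kg·m·s⁻²
  61.98 kg·m/s²:  kg·m·s⁻²
Both are kg·m·s⁻², so they have the same dimensions and can be added.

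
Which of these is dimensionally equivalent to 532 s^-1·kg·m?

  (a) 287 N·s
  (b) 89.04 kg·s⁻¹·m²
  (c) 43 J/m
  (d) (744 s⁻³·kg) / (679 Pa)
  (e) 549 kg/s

Reference: kg·m·s⁻¹.
Each option:
  (a) N·s = kg·m·s⁻²·s = kg·m·s⁻¹  ← same
  (b) kg·m²·s⁻¹
  (c) J·m⁻¹ = N·m·m⁻¹ = kg·m·s⁻²
  (d) [kg·s⁻³] / [kg·m⁻¹·s⁻²] = m·s⁻¹
  (e) kg·s⁻¹
Only (a) matches kg·m·s⁻¹.

(a)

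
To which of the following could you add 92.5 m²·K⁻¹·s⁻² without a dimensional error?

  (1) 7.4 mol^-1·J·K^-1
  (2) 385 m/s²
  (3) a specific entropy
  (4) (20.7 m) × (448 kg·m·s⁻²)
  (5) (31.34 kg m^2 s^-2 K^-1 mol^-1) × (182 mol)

Reference: m²·s⁻²·K⁻¹.
Each option:
  (1) J·mol⁻¹·K⁻¹ = N·m·mol⁻¹·K⁻¹ = kg·m²·s⁻²·K⁻¹·mol⁻¹
  (2) m·s⁻²
  (3) [specific entropy] = m²·s⁻²·K⁻¹  ← same
  (4) [m] · [kg·m·s⁻²] = kg·m²·s⁻²
  (5) [kg·m²·s⁻²·K⁻¹·mol⁻¹] · [mol] = kg·m²·s⁻²·K⁻¹
Only (3) matches m²·s⁻²·K⁻¹.

(3)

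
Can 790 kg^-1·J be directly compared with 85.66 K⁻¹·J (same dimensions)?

Dimensions:
  790 kg^-1·J:  J·kg⁻¹ = N·m·kg⁻¹ = m²·s⁻²
  85.66 K⁻¹·J:  J·K⁻¹ = N·m·K⁻¹ = kg·m²·s⁻²·K⁻¹
m²·s⁻² ≠ kg·m²·s⁻²·K⁻¹, so they cannot be added.

No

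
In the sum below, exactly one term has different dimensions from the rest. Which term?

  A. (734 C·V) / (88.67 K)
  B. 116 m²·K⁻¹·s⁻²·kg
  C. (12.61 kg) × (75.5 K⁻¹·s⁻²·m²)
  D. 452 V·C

D.

In SI base units:
  A. [kg·m²·s⁻²] / [K] = kg·m²·s⁻²·K⁻¹
  B. kg·m²·s⁻²·K⁻¹
  C. [kg] · [m²·s⁻²·K⁻¹] = kg·m²·s⁻²·K⁻¹
  D. C·V = s·A·J·C⁻¹ = kg·m²·s⁻²
All reduce to kg·m²·s⁻²·K⁻¹ except D., which is kg·m²·s⁻².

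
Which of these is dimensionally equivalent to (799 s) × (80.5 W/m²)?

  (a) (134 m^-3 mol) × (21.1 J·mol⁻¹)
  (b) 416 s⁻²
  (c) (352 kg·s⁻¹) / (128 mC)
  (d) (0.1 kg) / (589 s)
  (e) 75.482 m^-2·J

(e)

Reference: [s] · [kg·s⁻³] = kg·s⁻².
Each option:
  (a) [m⁻³·mol] · [kg·m²·s⁻²·mol⁻¹] = kg·m⁻¹·s⁻²
  (b) s⁻²
  (c) [kg·s⁻¹] / [s·A] = kg·s⁻²·A⁻¹
  (d) [kg] / [s] = kg·s⁻¹
  (e) J·m⁻² = N·m·m⁻² = kg·s⁻²  ← same
Only (e) matches kg·s⁻².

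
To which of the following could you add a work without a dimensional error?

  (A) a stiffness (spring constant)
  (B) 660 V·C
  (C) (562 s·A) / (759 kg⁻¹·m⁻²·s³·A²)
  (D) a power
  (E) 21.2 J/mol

(B)

Reference: [work] = kg·m²·s⁻².
Each option:
  (A) [stiffness (spring constant)] = kg·s⁻²
  (B) C·V = s·A·J·C⁻¹ = kg·m²·s⁻²  ← same
  (C) [s·A] / [kg⁻¹·m⁻²·s³·A²] = kg·m²·s⁻²·A⁻¹
  (D) [power] = kg·m²·s⁻³
  (E) J·mol⁻¹ = N·m·mol⁻¹ = kg·m²·s⁻²·mol⁻¹
Only (B) matches kg·m²·s⁻².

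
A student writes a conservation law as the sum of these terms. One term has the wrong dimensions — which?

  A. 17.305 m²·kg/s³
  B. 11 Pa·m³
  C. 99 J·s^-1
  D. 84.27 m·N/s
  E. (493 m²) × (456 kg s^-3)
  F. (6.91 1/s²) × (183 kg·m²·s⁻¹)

B.

Reduce each to base SI dimensions:
  A. kg·m²·s⁻³
  B. Pa·m³ = N·m⁻²·m³ = kg·m²·s⁻²
  C. J·s⁻¹ = N·m·s⁻¹ = kg·m²·s⁻³
  D. N·m·s⁻¹ = kg·m·s⁻²·m·s⁻¹ = kg·m²·s⁻³
  E. [m²] · [kg·s⁻³] = kg·m²·s⁻³
  F. [s⁻²] · [kg·m²·s⁻¹] = kg·m²·s⁻³
All reduce to kg·m²·s⁻³ except B., which is kg·m²·s⁻².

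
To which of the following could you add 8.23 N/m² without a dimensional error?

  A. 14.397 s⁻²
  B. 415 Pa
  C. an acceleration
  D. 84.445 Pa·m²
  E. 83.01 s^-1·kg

B.

Reference: N·m⁻² = kg·m·s⁻²·m⁻² = kg·m⁻¹·s⁻².
Each option:
  A. s⁻²
  B. Pa = N·m⁻² = kg·m⁻¹·s⁻²  ← same
  C. [acceleration] = m·s⁻²
  D. Pa·m² = N·m⁻²·m² = kg·m·s⁻²
  E. kg·s⁻¹
Only B. matches kg·m⁻¹·s⁻².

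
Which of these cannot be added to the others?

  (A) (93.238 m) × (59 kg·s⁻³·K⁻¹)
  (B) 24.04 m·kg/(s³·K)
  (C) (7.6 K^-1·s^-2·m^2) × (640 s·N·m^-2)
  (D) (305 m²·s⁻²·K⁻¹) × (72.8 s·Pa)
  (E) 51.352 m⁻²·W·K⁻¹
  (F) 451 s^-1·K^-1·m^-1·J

(E)

In SI base units:
  (A) [m] · [kg·s⁻³·K⁻¹] = kg·m·s⁻³·K⁻¹
  (B) kg·m·s⁻³·K⁻¹
  (C) [m²·s⁻²·K⁻¹] · [kg·m⁻¹·s⁻¹] = kg·m·s⁻³·K⁻¹
  (D) [m²·s⁻²·K⁻¹] · [kg·m⁻¹·s⁻¹] = kg·m·s⁻³·K⁻¹
  (E) W·m⁻²·K⁻¹ = J·s⁻¹·m⁻²·K⁻¹ = kg·s⁻³·K⁻¹
  (F) J·s⁻¹·m⁻¹·K⁻¹ = N·m·s⁻¹·m⁻¹·K⁻¹ = kg·m·s⁻³·K⁻¹
All reduce to kg·m·s⁻³·K⁻¹ except (E), which is kg·s⁻³·K⁻¹.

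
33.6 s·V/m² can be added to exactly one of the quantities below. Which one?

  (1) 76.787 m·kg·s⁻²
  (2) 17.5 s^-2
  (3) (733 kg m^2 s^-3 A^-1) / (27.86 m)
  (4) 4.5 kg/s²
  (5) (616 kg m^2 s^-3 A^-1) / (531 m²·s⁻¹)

Reference: V·s·m⁻² = J·C⁻¹·s·m⁻² = kg·s⁻²·A⁻¹.
Each option:
  (1) kg·m·s⁻²
  (2) s⁻²
  (3) [kg·m²·s⁻³·A⁻¹] / [m] = kg·m·s⁻³·A⁻¹
  (4) kg·s⁻²
  (5) [kg·m²·s⁻³·A⁻¹] / [m²·s⁻¹] = kg·s⁻²·A⁻¹  ← same
Only (5) matches kg·s⁻²·A⁻¹.

(5)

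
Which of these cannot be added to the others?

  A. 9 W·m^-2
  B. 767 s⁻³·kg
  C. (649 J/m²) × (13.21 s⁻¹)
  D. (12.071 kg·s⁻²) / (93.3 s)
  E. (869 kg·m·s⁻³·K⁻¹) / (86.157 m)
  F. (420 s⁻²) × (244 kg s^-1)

E.

Expand each in SI base units:
  A. W·m⁻² = J·s⁻¹·m⁻² = kg·s⁻³
  B. kg·s⁻³
  C. [kg·s⁻²] · [s⁻¹] = kg·s⁻³
  D. [kg·s⁻²] / [s] = kg·s⁻³
  E. [kg·m·s⁻³·K⁻¹] / [m] = kg·s⁻³·K⁻¹
  F. [s⁻²] · [kg·s⁻¹] = kg·s⁻³
All reduce to kg·s⁻³ except E., which is kg·s⁻³·K⁻¹.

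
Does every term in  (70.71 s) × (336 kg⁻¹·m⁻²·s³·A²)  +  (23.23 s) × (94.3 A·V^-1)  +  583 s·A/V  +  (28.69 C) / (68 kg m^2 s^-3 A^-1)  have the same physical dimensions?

Yes

Dimensions:
  (70.71 s) × (336 kg⁻¹·m⁻²·s³·A²):  [s] · [kg⁻¹·m⁻²·s³·A²] = kg⁻¹·m⁻²·s⁴·A²
  (23.23 s) × (94.3 A·V^-1):  [s] · [kg⁻¹·m⁻²·s³·A²] = kg⁻¹·m⁻²·s⁴·A²
  583 s·A/V:  A·s·V⁻¹ = A·s·(J·C⁻¹)⁻¹ = kg⁻¹·m⁻²·s⁴·A²
  (28.69 C) / (68 kg m^2 s^-3 A^-1):  [s·A] / [kg·m²·s⁻³·A⁻¹] = kg⁻¹·m⁻²·s⁴·A²
Every term reduces to kg⁻¹·m⁻²·s⁴·A².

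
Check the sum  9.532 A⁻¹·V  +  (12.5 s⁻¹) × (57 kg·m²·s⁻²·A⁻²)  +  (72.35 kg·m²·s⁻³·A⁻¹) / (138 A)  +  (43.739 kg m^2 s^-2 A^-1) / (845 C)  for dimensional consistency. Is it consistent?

Yes

In SI base units:
  9.532 A⁻¹·V:  V·A⁻¹ = J·C⁻¹·A⁻¹ = kg·m²·s⁻³·A⁻²
  (12.5 s⁻¹) × (57 kg·m²·s⁻²·A⁻²):  [s⁻¹] · [kg·m²·s⁻²·A⁻²] = kg·m²·s⁻³·A⁻²
  (72.35 kg·m²·s⁻³·A⁻¹) / (138 A):  [kg·m²·s⁻³·A⁻¹] / [A] = kg·m²·s⁻³·A⁻²
  (43.739 kg m^2 s^-2 A^-1) / (845 C):  [kg·m²·s⁻²·A⁻¹] / [s·A] = kg·m²·s⁻³·A⁻²
Every term reduces to kg·m²·s⁻³·A⁻².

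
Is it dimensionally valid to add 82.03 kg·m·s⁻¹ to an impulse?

Yes

Work out the base dimensions of each:
  82.03 kg·m·s⁻¹:  kg·m·s⁻¹
  an impulse:  [impulse] = kg·m·s⁻¹
Both are kg·m·s⁻¹, so they have the same dimensions and can be added.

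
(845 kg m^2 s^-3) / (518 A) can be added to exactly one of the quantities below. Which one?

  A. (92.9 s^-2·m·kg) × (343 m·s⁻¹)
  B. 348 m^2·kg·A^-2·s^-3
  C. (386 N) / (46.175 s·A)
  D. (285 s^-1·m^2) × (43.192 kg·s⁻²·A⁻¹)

D.

Reference: [kg·m²·s⁻³] / [A] = kg·m²·s⁻³·A⁻¹.
Each option:
  A. [kg·m·s⁻²] · [m·s⁻¹] = kg·m²·s⁻³
  B. kg·m²·s⁻³·A⁻²
  C. [kg·m·s⁻²] / [s·A] = kg·m·s⁻³·A⁻¹
  D. [m²·s⁻¹] · [kg·s⁻²·A⁻¹] = kg·m²·s⁻³·A⁻¹  ← same
Only D. matches kg·m²·s⁻³·A⁻¹.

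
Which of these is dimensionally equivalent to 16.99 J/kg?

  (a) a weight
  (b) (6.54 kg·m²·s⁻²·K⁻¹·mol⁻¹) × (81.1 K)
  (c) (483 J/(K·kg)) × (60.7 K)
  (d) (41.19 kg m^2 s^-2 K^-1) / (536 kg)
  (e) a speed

Reference: J·kg⁻¹ = N·m·kg⁻¹ = m²·s⁻².
Each option:
  (a) [weight] = kg·m·s⁻²
  (b) [kg·m²·s⁻²·K⁻¹·mol⁻¹] · [K] = kg·m²·s⁻²·mol⁻¹
  (c) [m²·s⁻²·K⁻¹] · [K] = m²·s⁻²  ← same
  (d) [kg·m²·s⁻²·K⁻¹] / [kg] = m²·s⁻²·K⁻¹
  (e) [speed] = m·s⁻¹
Only (c) matches m²·s⁻².

(c)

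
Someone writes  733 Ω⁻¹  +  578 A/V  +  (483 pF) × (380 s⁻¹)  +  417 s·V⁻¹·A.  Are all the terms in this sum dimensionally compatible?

No

Work out the base dimensions of each:
  733 Ω⁻¹:  Ω⁻¹ = (V·A⁻¹)⁻¹ = kg⁻¹·m⁻²·s³·A²
  578 A/V:  A·V⁻¹ = A·(J·C⁻¹)⁻¹ = kg⁻¹·m⁻²·s³·A²
  (483 pF) × (380 s⁻¹):  [kg⁻¹·m⁻²·s⁴·A²] · [s⁻¹] = kg⁻¹·m⁻²·s³·A²
  417 s·V⁻¹·A:  A·s·V⁻¹ = A·s·(J·C⁻¹)⁻¹ = kg⁻¹·m⁻²·s⁴·A²
The terms do not share a single dimension (kg⁻¹·m⁻²·s³·A² vs kg⁻¹·m⁻²·s⁴·A²).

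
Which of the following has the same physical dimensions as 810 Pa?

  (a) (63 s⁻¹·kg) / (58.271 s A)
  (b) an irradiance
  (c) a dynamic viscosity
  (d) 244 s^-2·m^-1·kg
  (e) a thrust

(d)

Reference: Pa = N·m⁻² = kg·m⁻¹·s⁻².
Each option:
  (a) [kg·s⁻¹] / [s·A] = kg·s⁻²·A⁻¹
  (b) [irradiance] = kg·s⁻³
  (c) [dynamic viscosity] = kg·m⁻¹·s⁻¹
  (d) kg·m⁻¹·s⁻²  ← same
  (e) [thrust] = kg·m·s⁻²
Only (d) matches kg·m⁻¹·s⁻².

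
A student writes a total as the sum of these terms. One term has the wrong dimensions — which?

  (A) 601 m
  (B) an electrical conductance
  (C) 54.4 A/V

Work out the base dimensions of each:
  (A) m
  (B) [electrical conductance] = kg⁻¹·m⁻²·s³·A²
  (C) A·V⁻¹ = A·(J·C⁻¹)⁻¹ = kg⁻¹·m⁻²·s³·A²
All reduce to kg⁻¹·m⁻²·s³·A² except (A), which is m.

(A)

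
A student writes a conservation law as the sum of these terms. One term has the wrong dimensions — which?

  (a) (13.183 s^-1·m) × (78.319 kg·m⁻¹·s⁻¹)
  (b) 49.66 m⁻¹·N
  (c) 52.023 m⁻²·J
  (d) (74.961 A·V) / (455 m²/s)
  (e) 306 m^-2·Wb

Dimensions:
  (a) [m·s⁻¹] · [kg·m⁻¹·s⁻¹] = kg·s⁻²
  (b) N·m⁻¹ = kg·m·s⁻²·m⁻¹ = kg·s⁻²
  (c) J·m⁻² = N·m·m⁻² = kg·s⁻²
  (d) [kg·m²·s⁻³] / [m²·s⁻¹] = kg·s⁻²
  (e) Wb·m⁻² = V·s·m⁻² = kg·s⁻²·A⁻¹
All reduce to kg·s⁻² except (e), which is kg·s⁻²·A⁻¹.

(e)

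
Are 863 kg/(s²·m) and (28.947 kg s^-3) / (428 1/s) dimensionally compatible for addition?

In SI base units:
  863 kg/(s²·m):  kg·m⁻¹·s⁻²
  (28.947 kg s^-3) / (428 1/s):  [kg·s⁻³] / [s⁻¹] = kg·s⁻²
kg·m⁻¹·s⁻² ≠ kg·s⁻², so they cannot be added.

No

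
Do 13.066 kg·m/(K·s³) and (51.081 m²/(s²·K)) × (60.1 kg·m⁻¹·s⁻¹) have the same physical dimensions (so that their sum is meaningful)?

In SI base units:
  13.066 kg·m/(K·s³):  kg·m·s⁻³·K⁻¹
  (51.081 m²/(s²·K)) × (60.1 kg·m⁻¹·s⁻¹):  [m²·s⁻²·K⁻¹] · [kg·m⁻¹·s⁻¹] = kg·m·s⁻³·K⁻¹
Both are kg·m·s⁻³·K⁻¹, so they have the same dimensions and can be added.

Yes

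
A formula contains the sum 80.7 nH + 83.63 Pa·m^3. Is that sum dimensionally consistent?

In SI base units:
  80.7 nH:  H = V·s·A⁻¹ = kg·m²·s⁻²·A⁻²
  83.63 Pa·m^3:  Pa·m³ = N·m⁻²·m³ = kg·m²·s⁻²
kg·m²·s⁻²·A⁻² ≠ kg·m²·s⁻², so they cannot be added.

No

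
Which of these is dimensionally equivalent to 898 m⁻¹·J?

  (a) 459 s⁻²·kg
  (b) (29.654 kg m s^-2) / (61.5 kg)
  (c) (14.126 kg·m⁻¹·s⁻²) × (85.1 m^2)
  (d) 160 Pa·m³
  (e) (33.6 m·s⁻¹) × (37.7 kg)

Reference: J·m⁻¹ = N·m·m⁻¹ = kg·m·s⁻².
Each option:
  (a) kg·s⁻²
  (b) [kg·m·s⁻²] / [kg] = m·s⁻²
  (c) [kg·m⁻¹·s⁻²] · [m²] = kg·m·s⁻²  ← same
  (d) Pa·m³ = N·m⁻²·m³ = kg·m²·s⁻²
  (e) [m·s⁻¹] · [kg] = kg·m·s⁻¹
Only (c) matches kg·m·s⁻².

(c)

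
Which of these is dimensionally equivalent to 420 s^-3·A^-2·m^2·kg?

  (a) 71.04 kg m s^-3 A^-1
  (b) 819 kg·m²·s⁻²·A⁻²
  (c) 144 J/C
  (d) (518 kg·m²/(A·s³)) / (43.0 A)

(d)

Reference: kg·m²·s⁻³·A⁻².
Each option:
  (a) kg·m·s⁻³·A⁻¹
  (b) kg·m²·s⁻²·A⁻²
  (c) J·C⁻¹ = N·m·(s·A)⁻¹ = kg·m²·s⁻³·A⁻¹
  (d) [kg·m²·s⁻³·A⁻¹] / [A] = kg·m²·s⁻³·A⁻²  ← same
Only (d) matches kg·m²·s⁻³·A⁻².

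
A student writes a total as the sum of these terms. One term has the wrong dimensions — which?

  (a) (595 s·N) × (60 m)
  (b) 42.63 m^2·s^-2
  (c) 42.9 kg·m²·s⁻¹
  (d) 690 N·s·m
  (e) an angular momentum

(b)

Reduce each to base SI dimensions:
  (a) [kg·m·s⁻¹] · [m] = kg·m²·s⁻¹
  (b) m²·s⁻²
  (c) kg·m²·s⁻¹
  (d) N·m·s = kg·m·s⁻²·m·s = kg·m²·s⁻¹
  (e) [angular momentum] = kg·m²·s⁻¹
All reduce to kg·m²·s⁻¹ except (b), which is m²·s⁻².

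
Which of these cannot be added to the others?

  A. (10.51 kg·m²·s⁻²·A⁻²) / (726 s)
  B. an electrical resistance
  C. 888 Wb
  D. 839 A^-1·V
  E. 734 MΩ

C.

Reduce each to base SI dimensions:
  A. [kg·m²·s⁻²·A⁻²] / [s] = kg·m²·s⁻³·A⁻²
  B. [electrical resistance] = kg·m²·s⁻³·A⁻²
  C. Wb = V·s = kg·m²·s⁻²·A⁻¹
  D. V·A⁻¹ = J·C⁻¹·A⁻¹ = kg·m²·s⁻³·A⁻²
  E. Ω = V·A⁻¹ = kg·m²·s⁻³·A⁻²
All reduce to kg·m²·s⁻³·A⁻² except C., which is kg·m²·s⁻²·A⁻¹.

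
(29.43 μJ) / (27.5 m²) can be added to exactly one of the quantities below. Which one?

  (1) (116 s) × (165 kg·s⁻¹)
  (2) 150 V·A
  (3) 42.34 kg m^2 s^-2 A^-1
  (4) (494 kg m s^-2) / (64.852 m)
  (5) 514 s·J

Reference: [kg·m²·s⁻²] / [m²] = kg·s⁻².
Each option:
  (1) [s] · [kg·s⁻¹] = kg
  (2) V·A = J·C⁻¹·A = kg·m²·s⁻³
  (3) kg·m²·s⁻²·A⁻¹
  (4) [kg·m·s⁻²] / [m] = kg·s⁻²  ← same
  (5) J·s = N·m·s = kg·m²·s⁻¹
Only (4) matches kg·s⁻².

(4)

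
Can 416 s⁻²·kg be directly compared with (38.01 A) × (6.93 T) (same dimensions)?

Yes

Expand each in SI base units:
  416 s⁻²·kg:  kg·s⁻²
  (38.01 A) × (6.93 T):  [A] · [kg·s⁻²·A⁻¹] = kg·s⁻²
Both are kg·s⁻², so they have the same dimensions and can be added.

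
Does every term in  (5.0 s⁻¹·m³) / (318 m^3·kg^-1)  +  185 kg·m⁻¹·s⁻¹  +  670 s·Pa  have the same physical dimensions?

Reduce each to base SI dimensions:
  (5.0 s⁻¹·m³) / (318 m^3·kg^-1):  [m³·s⁻¹] / [kg⁻¹·m³] = kg·s⁻¹
  185 kg·m⁻¹·s⁻¹:  kg·m⁻¹·s⁻¹
  670 s·Pa:  Pa·s = N·m⁻²·s = kg·m⁻¹·s⁻¹
The terms do not share a single dimension (kg·m⁻¹·s⁻¹ vs kg·s⁻¹).

No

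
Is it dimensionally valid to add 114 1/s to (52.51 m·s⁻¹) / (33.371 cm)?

Yes

In SI base units:
  114 1/s:  s⁻¹
  (52.51 m·s⁻¹) / (33.371 cm):  [m·s⁻¹] / [m] = s⁻¹
Both are s⁻¹, so they have the same dimensions and can be added.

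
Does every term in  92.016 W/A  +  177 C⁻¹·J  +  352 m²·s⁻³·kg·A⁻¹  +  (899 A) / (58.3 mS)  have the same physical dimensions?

Yes

Reduce each to base SI dimensions:
  92.016 W/A:  W·A⁻¹ = J·s⁻¹·A⁻¹ = kg·m²·s⁻³·A⁻¹
  177 C⁻¹·J:  J·C⁻¹ = N·m·(s·A)⁻¹ = kg·m²·s⁻³·A⁻¹
  352 m²·s⁻³·kg·A⁻¹:  kg·m²·s⁻³·A⁻¹
  (899 A) / (58.3 mS):  [A] / [kg⁻¹·m⁻²·s³·A²] = kg·m²·s⁻³·A⁻¹
Every term reduces to kg·m²·s⁻³·A⁻¹.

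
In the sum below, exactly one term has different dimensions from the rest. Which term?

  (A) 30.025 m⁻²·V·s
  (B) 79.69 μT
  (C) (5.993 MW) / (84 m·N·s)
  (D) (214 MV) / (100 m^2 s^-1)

(C)

Expand each in SI base units:
  (A) V·s·m⁻² = J·C⁻¹·s·m⁻² = kg·s⁻²·A⁻¹
  (B) T = Wb·m⁻² = kg·s⁻²·A⁻¹
  (C) [kg·m²·s⁻³] / [kg·m²·s⁻¹] = s⁻²
  (D) [kg·m²·s⁻³·A⁻¹] / [m²·s⁻¹] = kg·s⁻²·A⁻¹
All reduce to kg·s⁻²·A⁻¹ except (C), which is s⁻².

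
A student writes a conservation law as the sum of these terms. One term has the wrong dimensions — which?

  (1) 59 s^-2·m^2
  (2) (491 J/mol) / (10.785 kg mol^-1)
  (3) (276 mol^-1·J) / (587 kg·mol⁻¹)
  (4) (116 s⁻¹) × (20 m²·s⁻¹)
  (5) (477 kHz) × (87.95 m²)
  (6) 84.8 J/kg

In SI base units:
  (1) m²·s⁻²
  (2) [kg·m²·s⁻²·mol⁻¹] / [kg·mol⁻¹] = m²·s⁻²
  (3) [kg·m²·s⁻²·mol⁻¹] / [kg·mol⁻¹] = m²·s⁻²
  (4) [s⁻¹] · [m²·s⁻¹] = m²·s⁻²
  (5) [s⁻¹] · [m²] = m²·s⁻¹
  (6) J·kg⁻¹ = N·m·kg⁻¹ = m²·s⁻²
All reduce to m²·s⁻² except (5), which is m²·s⁻¹.

(5)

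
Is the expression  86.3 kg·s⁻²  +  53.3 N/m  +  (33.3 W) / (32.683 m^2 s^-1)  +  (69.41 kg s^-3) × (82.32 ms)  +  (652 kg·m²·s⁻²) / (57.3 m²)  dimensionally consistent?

Yes

Expand each in SI base units:
  86.3 kg·s⁻²:  kg·s⁻²
  53.3 N/m:  N·m⁻¹ = kg·m·s⁻²·m⁻¹ = kg·s⁻²
  (33.3 W) / (32.683 m^2 s^-1):  [kg·m²·s⁻³] / [m²·s⁻¹] = kg·s⁻²
  (69.41 kg s^-3) × (82.32 ms):  [kg·s⁻³] · [s] = kg·s⁻²
  (652 kg·m²·s⁻²) / (57.3 m²):  [kg·m²·s⁻²] / [m²] = kg·s⁻²
Every term reduces to kg·s⁻².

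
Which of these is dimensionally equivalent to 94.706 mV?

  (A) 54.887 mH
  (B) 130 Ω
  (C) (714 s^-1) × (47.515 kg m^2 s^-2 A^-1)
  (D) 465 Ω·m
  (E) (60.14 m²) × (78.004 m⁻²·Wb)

(C)

Reference: V = J·C⁻¹ = kg·m²·s⁻³·A⁻¹.
Each option:
  (A) H = V·s·A⁻¹ = kg·m²·s⁻²·A⁻²
  (B) Ω = V·A⁻¹ = kg·m²·s⁻³·A⁻²
  (C) [s⁻¹] · [kg·m²·s⁻²·A⁻¹] = kg·m²·s⁻³·A⁻¹  ← same
  (D) Ω·m = V·A⁻¹·m = kg·m³·s⁻³·A⁻²
  (E) [m²] · [kg·s⁻²·A⁻¹] = kg·m²·s⁻²·A⁻¹
Only (C) matches kg·m²·s⁻³·A⁻¹.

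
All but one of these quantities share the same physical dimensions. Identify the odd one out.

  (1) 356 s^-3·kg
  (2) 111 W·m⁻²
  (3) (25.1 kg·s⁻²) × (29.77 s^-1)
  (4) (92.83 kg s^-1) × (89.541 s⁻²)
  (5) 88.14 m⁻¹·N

(5)

Dimensions:
  (1) kg·s⁻³
  (2) W·m⁻² = J·s⁻¹·m⁻² = kg·s⁻³
  (3) [kg·s⁻²] · [s⁻¹] = kg·s⁻³
  (4) [kg·s⁻¹] · [s⁻²] = kg·s⁻³
  (5) N·m⁻¹ = kg·m·s⁻²·m⁻¹ = kg·s⁻²
All reduce to kg·s⁻³ except (5), which is kg·s⁻².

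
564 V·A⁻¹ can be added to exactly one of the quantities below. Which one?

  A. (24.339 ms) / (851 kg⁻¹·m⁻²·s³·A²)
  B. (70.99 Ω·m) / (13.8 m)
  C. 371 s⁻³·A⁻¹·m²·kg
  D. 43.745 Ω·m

Reference: V·A⁻¹ = J·C⁻¹·A⁻¹ = kg·m²·s⁻³·A⁻².
Each option:
  A. [s] / [kg⁻¹·m⁻²·s³·A²] = kg·m²·s⁻²·A⁻²
  B. [kg·m³·s⁻³·A⁻²] / [m] = kg·m²·s⁻³·A⁻²  ← same
  C. kg·m²·s⁻³·A⁻¹
  D. Ω·m = V·A⁻¹·m = kg·m³·s⁻³·A⁻²
Only B. matches kg·m²·s⁻³·A⁻².

B.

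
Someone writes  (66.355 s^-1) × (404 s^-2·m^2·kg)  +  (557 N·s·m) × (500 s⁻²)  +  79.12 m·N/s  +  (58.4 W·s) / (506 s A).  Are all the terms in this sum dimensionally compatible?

No

Work out the base dimensions of each:
  (66.355 s^-1) × (404 s^-2·m^2·kg):  [s⁻¹] · [kg·m²·s⁻²] = kg·m²·s⁻³
  (557 N·s·m) × (500 s⁻²):  [kg·m²·s⁻¹] · [s⁻²] = kg·m²·s⁻³
  79.12 m·N/s:  N·m·s⁻¹ = kg·m·s⁻²·m·s⁻¹ = kg·m²·s⁻³
  (58.4 W·s) / (506 s A):  [kg·m²·s⁻²] / [s·A] = kg·m²·s⁻³·A⁻¹
The terms do not share a single dimension (kg·m²·s⁻³ vs kg·m²·s⁻³·A⁻¹).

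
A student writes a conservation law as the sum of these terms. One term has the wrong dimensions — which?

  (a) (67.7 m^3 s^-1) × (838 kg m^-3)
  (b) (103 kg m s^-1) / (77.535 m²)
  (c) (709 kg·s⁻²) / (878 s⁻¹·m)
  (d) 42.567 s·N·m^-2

Reduce each to base SI dimensions:
  (a) [m³·s⁻¹] · [kg·m⁻³] = kg·s⁻¹
  (b) [kg·m·s⁻¹] / [m²] = kg·m⁻¹·s⁻¹
  (c) [kg·s⁻²] / [m·s⁻¹] = kg·m⁻¹·s⁻¹
  (d) N·s·m⁻² = kg·m·s⁻²·s·m⁻² = kg·m⁻¹·s⁻¹
All reduce to kg·m⁻¹·s⁻¹ except (a), which is kg·s⁻¹.

(a)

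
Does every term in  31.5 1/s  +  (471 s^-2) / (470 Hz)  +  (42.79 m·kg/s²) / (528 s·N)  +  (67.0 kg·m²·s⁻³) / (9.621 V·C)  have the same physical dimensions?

Reduce each to base SI dimensions:
  31.5 1/s:  s⁻¹
  (471 s^-2) / (470 Hz):  [s⁻²] / [s⁻¹] = s⁻¹
  (42.79 m·kg/s²) / (528 s·N):  [kg·m·s⁻²] / [kg·m·s⁻¹] = s⁻¹
  (67.0 kg·m²·s⁻³) / (9.621 V·C):  [kg·m²·s⁻³] / [kg·m²·s⁻²] = s⁻¹
Every term reduces to s⁻¹.

Yes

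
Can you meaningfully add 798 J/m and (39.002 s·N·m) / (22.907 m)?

Work out the base dimensions of each:
  798 J/m:  J·m⁻¹ = N·m·m⁻¹ = kg·m·s⁻²
  (39.002 s·N·m) / (22.907 m):  [kg·m²·s⁻¹] / [m] = kg·m·s⁻¹
kg·m·s⁻² ≠ kg·m·s⁻¹, so they cannot be added.

No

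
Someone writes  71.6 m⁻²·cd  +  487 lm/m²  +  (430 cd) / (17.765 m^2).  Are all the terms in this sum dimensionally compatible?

Reduce each to base SI dimensions:
  71.6 m⁻²·cd:  cd·m⁻² = m⁻²·cd
  487 lm/m²:  lm·m⁻² = cd·m⁻² = m⁻²·cd
  (430 cd) / (17.765 m^2):  [cd] / [m²] = m⁻²·cd
Every term reduces to m⁻²·cd.

Yes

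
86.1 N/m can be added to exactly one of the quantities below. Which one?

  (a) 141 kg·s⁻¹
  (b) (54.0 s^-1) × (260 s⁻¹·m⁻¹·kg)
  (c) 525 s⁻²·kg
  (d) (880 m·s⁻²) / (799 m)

(c)

Reference: N·m⁻¹ = kg·m·s⁻²·m⁻¹ = kg·s⁻².
Each option:
  (a) kg·s⁻¹
  (b) [s⁻¹] · [kg·m⁻¹·s⁻¹] = kg·m⁻¹·s⁻²
  (c) kg·s⁻²  ← same
  (d) [m·s⁻²] / [m] = s⁻²
Only (c) matches kg·s⁻².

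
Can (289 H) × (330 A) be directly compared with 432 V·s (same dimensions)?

Yes

Expand each in SI base units:
  (289 H) × (330 A):  [kg·m²·s⁻²·A⁻²] · [A] = kg·m²·s⁻²·A⁻¹
  432 V·s:  V·s = J·C⁻¹·s = kg·m²·s⁻²·A⁻¹
Both are kg·m²·s⁻²·A⁻¹, so they have the same dimensions and can be added.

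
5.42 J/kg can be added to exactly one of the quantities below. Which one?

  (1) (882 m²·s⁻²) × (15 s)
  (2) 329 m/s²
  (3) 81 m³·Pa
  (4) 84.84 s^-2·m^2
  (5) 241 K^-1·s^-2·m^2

Reference: J·kg⁻¹ = N·m·kg⁻¹ = m²·s⁻².
Each option:
  (1) [m²·s⁻²] · [s] = m²·s⁻¹
  (2) m·s⁻²
  (3) Pa·m³ = N·m⁻²·m³ = kg·m²·s⁻²
  (4) m²·s⁻²  ← same
  (5) m²·s⁻²·K⁻¹
Only (4) matches m²·s⁻².

(4)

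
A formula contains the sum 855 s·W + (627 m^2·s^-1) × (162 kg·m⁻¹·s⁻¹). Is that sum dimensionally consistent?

No

Reduce each to base SI dimensions:
  855 s·W:  W·s = J·s⁻¹·s = kg·m²·s⁻²
  (627 m^2·s^-1) × (162 kg·m⁻¹·s⁻¹):  [m²·s⁻¹] · [kg·m⁻¹·s⁻¹] = kg·m·s⁻²
kg·m²·s⁻² ≠ kg·m·s⁻², so they cannot be added.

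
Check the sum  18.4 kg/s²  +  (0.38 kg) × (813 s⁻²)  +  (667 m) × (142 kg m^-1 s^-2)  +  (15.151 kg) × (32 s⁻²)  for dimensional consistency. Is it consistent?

In SI base units:
  18.4 kg/s²:  kg·s⁻²
  (0.38 kg) × (813 s⁻²):  [kg] · [s⁻²] = kg·s⁻²
  (667 m) × (142 kg m^-1 s^-2):  [m] · [kg·m⁻¹·s⁻²] = kg·s⁻²
  (15.151 kg) × (32 s⁻²):  [kg] · [s⁻²] = kg·s⁻²
Every term reduces to kg·s⁻².

Yes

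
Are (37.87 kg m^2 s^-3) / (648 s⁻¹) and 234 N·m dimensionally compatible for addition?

In SI base units:
  (37.87 kg m^2 s^-3) / (648 s⁻¹):  [kg·m²·s⁻³] / [s⁻¹] = kg·m²·s⁻²
  234 N·m:  N·m = kg·m·s⁻²·m = kg·m²·s⁻²
Both are kg·m²·s⁻², so they have the same dimensions and can be added.

Yes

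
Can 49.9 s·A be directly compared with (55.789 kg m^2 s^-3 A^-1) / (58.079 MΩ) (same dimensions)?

Reduce each to base SI dimensions:
  49.9 s·A:  A·s = s·A
  (55.789 kg m^2 s^-3 A^-1) / (58.079 MΩ):  [kg·m²·s⁻³·A⁻¹] / [kg·m²·s⁻³·A⁻²] = A
s·A ≠ A, so they cannot be added.

No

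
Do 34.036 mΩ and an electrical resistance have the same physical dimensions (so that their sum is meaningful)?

In SI base units:
  34.036 mΩ:  Ω = V·A⁻¹ = kg·m²·s⁻³·A⁻²
  an electrical resistance:  [electrical resistance] = kg·m²·s⁻³·A⁻²
Both are kg·m²·s⁻³·A⁻², so they have the same dimensions and can be added.

Yes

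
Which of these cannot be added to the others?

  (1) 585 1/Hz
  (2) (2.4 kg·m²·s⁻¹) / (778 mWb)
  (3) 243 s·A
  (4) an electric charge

Expand each in SI base units:
  (1) Hz⁻¹ = (s⁻¹)⁻¹ = s
  (2) [kg·m²·s⁻¹] / [kg·m²·s⁻²·A⁻¹] = s·A
  (3) A·s = s·A
  (4) [electric charge] = s·A
All reduce to s·A except (1), which is s.

(1)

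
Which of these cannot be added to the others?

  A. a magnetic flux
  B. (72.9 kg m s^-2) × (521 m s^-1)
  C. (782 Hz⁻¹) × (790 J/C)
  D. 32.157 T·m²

B.

Expand each in SI base units:
  A. [magnetic flux] = kg·m²·s⁻²·A⁻¹
  B. [kg·m·s⁻²] · [m·s⁻¹] = kg·m²·s⁻³
  C. [s] · [kg·m²·s⁻³·A⁻¹] = kg·m²·s⁻²·A⁻¹
  D. T·m² = Wb·m⁻²·m² = kg·m²·s⁻²·A⁻¹
All reduce to kg·m²·s⁻²·A⁻¹ except B., which is kg·m²·s⁻³.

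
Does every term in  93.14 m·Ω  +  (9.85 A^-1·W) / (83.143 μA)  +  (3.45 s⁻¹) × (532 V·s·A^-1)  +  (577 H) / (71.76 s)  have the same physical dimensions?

No

Reduce each to base SI dimensions:
  93.14 m·Ω:  Ω·m = V·A⁻¹·m = kg·m³·s⁻³·A⁻²
  (9.85 A^-1·W) / (83.143 μA):  [kg·m²·s⁻³·A⁻¹] / [A] = kg·m²·s⁻³·A⁻²
  (3.45 s⁻¹) × (532 V·s·A^-1):  [s⁻¹] · [kg·m²·s⁻²·A⁻²] = kg·m²·s⁻³·A⁻²
  (577 H) / (71.76 s):  [kg·m²·s⁻²·A⁻²] / [s] = kg·m²·s⁻³·A⁻²
The terms do not share a single dimension (kg·m²·s⁻³·A⁻² vs kg·m³·s⁻³·A⁻²).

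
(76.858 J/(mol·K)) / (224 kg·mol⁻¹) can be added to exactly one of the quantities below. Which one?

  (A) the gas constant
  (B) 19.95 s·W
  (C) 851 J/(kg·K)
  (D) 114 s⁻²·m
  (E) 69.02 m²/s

(C)

Reference: [kg·m²·s⁻²·K⁻¹·mol⁻¹] / [kg·mol⁻¹] = m²·s⁻²·K⁻¹.
Each option:
  (A) [gas constant] = kg·m²·s⁻²·K⁻¹·mol⁻¹
  (B) W·s = J·s⁻¹·s = kg·m²·s⁻²
  (C) J·kg⁻¹·K⁻¹ = N·m·kg⁻¹·K⁻¹ = m²·s⁻²·K⁻¹  ← same
  (D) m·s⁻²
  (E) m²·s⁻¹
Only (C) matches m²·s⁻²·K⁻¹.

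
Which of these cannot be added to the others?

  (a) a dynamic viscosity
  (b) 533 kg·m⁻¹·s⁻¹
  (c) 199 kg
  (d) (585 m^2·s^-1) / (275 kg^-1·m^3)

Reduce each to base SI dimensions:
  (a) [dynamic viscosity] = kg·m⁻¹·s⁻¹
  (b) kg·m⁻¹·s⁻¹
  (c) kg
  (d) [m²·s⁻¹] / [kg⁻¹·m³] = kg·m⁻¹·s⁻¹
All reduce to kg·m⁻¹·s⁻¹ except (c), which is kg.

(c)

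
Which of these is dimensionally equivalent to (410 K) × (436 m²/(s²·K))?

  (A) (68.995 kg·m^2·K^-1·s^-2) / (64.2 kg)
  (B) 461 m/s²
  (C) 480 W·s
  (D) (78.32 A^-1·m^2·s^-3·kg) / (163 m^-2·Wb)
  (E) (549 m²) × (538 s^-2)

(E)

Reference: [K] · [m²·s⁻²·K⁻¹] = m²·s⁻².
Each option:
  (A) [kg·m²·s⁻²·K⁻¹] / [kg] = m²·s⁻²·K⁻¹
  (B) m·s⁻²
  (C) W·s = J·s⁻¹·s = kg·m²·s⁻²
  (D) [kg·m²·s⁻³·A⁻¹] / [kg·s⁻²·A⁻¹] = m²·s⁻¹
  (E) [m²] · [s⁻²] = m²·s⁻²  ← same
Only (E) matches m²·s⁻².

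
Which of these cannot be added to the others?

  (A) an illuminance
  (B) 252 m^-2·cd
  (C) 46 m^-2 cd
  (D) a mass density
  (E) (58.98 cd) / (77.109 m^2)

Dimensions:
  (A) [illuminance] = m⁻²·cd
  (B) cd·m⁻² = m⁻²·cd
  (C) m⁻²·cd
  (D) [mass density] = kg·m⁻³
  (E) [cd] / [m²] = m⁻²·cd
All reduce to m⁻²·cd except (D), which is kg·m⁻³.

(D)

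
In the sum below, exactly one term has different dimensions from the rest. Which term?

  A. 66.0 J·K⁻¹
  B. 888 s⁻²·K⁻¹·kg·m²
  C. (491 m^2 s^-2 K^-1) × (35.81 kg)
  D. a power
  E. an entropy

D.

In SI base units:
  A. J·K⁻¹ = N·m·K⁻¹ = kg·m²·s⁻²·K⁻¹
  B. kg·m²·s⁻²·K⁻¹
  C. [m²·s⁻²·K⁻¹] · [kg] = kg·m²·s⁻²·K⁻¹
  D. [power] = kg·m²·s⁻³
  E. [entropy] = kg·m²·s⁻²·K⁻¹
All reduce to kg·m²·s⁻²·K⁻¹ except D., which is kg·m²·s⁻³.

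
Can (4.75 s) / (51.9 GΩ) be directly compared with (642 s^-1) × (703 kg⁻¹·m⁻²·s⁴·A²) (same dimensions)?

No

Expand each in SI base units:
  (4.75 s) / (51.9 GΩ):  [s] / [kg·m²·s⁻³·A⁻²] = kg⁻¹·m⁻²·s⁴·A²
  (642 s^-1) × (703 kg⁻¹·m⁻²·s⁴·A²):  [s⁻¹] · [kg⁻¹·m⁻²·s⁴·A²] = kg⁻¹·m⁻²·s³·A²
kg⁻¹·m⁻²·s⁴·A² ≠ kg⁻¹·m⁻²·s³·A², so they cannot be added.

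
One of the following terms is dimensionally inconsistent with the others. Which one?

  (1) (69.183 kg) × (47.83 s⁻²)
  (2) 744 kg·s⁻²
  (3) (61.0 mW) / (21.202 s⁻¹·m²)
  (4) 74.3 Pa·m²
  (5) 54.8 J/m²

In SI base units:
  (1) [kg] · [s⁻²] = kg·s⁻²
  (2) kg·s⁻²
  (3) [kg·m²·s⁻³] / [m²·s⁻¹] = kg·s⁻²
  (4) Pa·m² = N·m⁻²·m² = kg·m·s⁻²
  (5) J·m⁻² = N·m·m⁻² = kg·s⁻²
All reduce to kg·s⁻² except (4), which is kg·m·s⁻².

(4)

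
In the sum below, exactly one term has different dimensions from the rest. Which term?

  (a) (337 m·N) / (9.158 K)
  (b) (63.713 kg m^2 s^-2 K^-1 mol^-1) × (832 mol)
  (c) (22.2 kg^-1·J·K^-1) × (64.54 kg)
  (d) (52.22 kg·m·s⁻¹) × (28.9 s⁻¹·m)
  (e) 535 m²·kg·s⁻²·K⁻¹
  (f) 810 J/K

Work out the base dimensions of each:
  (a) [kg·m²·s⁻²] / [K] = kg·m²·s⁻²·K⁻¹
  (b) [kg·m²·s⁻²·K⁻¹·mol⁻¹] · [mol] = kg·m²·s⁻²·K⁻¹
  (c) [m²·s⁻²·K⁻¹] · [kg] = kg·m²·s⁻²·K⁻¹
  (d) [kg·m·s⁻¹] · [m·s⁻¹] = kg·m²·s⁻²
  (e) kg·m²·s⁻²·K⁻¹
  (f) J·K⁻¹ = N·m·K⁻¹ = kg·m²·s⁻²·K⁻¹
All reduce to kg·m²·s⁻²·K⁻¹ except (d), which is kg·m²·s⁻².

(d)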